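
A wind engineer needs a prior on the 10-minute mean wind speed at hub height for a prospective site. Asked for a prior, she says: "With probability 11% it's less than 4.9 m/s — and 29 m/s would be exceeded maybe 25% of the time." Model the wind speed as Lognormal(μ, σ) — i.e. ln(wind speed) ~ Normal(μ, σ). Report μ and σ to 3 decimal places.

If T ~ Lognormal(μ,σ) then ln T ~ Normal(μ,σ), so the p-quantile of ln T is μ + z_p·σ.
ln(4.9) = 1.589 and ln(29) = 3.367; z_{0.11} = -1.227, z_{0.75} = 0.6745.
σ = (3.367 − 1.589)/(0.6745 − (-1.227)) = 0.935.
μ = 1.589 − (-1.227)·0.935 = 2.736.

μ ≈ 2.736, σ ≈ 0.935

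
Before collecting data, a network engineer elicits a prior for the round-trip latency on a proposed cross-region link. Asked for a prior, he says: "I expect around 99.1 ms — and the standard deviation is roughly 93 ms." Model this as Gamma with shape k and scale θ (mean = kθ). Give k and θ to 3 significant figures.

k ≈ 1.14, θ ≈ 87.3

For Gamma(k, scale θ): mean = kθ, variance = kθ², so CV = 1/√k.
CV = SD/mean = 93/99.1 = 0.9384, hence k = 1/CV² = 1.14.
Then θ = mean/k = 99.1/1.14 = 87.3.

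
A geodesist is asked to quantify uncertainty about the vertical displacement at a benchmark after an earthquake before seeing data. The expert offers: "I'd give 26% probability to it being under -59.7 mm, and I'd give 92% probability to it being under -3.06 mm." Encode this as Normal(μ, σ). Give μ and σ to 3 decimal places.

μ = -41.911, σ = 27.651

For Normal(μ,σ), the p-quantile is μ + z_p·σ. Here z_{0.26} = -0.6433, z_{0.92} = 1.405.
So -59.7 = μ − 0.6433σ and -3.06 = μ + 1.405σ.
Subtracting: σ = (-3.06 − -59.7)/(1.405 − (-0.6433)) = 27.651.
Then μ = -59.7 − (-0.6433)·27.651 = -41.911.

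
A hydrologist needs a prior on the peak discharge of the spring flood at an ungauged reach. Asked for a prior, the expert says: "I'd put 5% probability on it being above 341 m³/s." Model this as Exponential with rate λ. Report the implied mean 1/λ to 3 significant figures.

mean ≈ 114 m³/s

P(T > 341.0) = e^(−λ·341.0) = 0.05, so λ = −ln(0.05)/341.0 = 0.00879.
Mean = 1/λ = 114 m³/s.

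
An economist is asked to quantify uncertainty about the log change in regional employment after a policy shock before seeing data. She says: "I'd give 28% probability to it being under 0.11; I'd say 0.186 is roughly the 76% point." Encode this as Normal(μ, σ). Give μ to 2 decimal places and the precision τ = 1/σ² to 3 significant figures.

μ = 0.14, τ = 288

For Normal(μ,σ), the p-quantile is μ + z_p·σ. Here z_{0.28} = -0.5828, z_{0.76} = 0.7063.
So 0.11 = μ − 0.5828σ and 0.186 = μ + 0.7063σ.
Subtracting: σ = (0.186 − 0.11)/(0.7063 − (-0.5828)) = 0.06.
Then μ = 0.11 − (-0.5828)·0.06 = 0.14.
Precision τ = 1/σ² = 1/0.05895² = 288.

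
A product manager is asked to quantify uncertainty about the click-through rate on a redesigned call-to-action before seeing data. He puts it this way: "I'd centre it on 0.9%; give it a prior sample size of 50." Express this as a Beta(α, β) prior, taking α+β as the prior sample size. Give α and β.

α = 0.45, β = 49.55

Under the effective-sample-size interpretation, Beta(α, β) has prior mean α/(α+β) and prior sample size α+β.
So α+β = 50 and α/(α+β) = 0.009, giving α = 0.009·50 = 0.45 and β = 50 − 0.45 = 49.55.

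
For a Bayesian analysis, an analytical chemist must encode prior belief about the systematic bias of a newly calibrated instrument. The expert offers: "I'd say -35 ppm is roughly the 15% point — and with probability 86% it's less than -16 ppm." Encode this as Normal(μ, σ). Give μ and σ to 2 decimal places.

The p-quantile of Normal(μ,σ) is μ + z_p·σ, with z_{0.15} = -1.036 and z_{0.86} = 1.08.
Eliminate σ: μ = (z₂·x₁ − z₁·x₂)/(z₂ − z₁) = (1.08·-35 − (-1.036)·-16)/2.117 = -25.70.
Then σ = (x₂ − x₁)/(z₂ − z₁) = (-16 − -35)/2.117 = 8.98.

μ = -25.70, σ = 8.98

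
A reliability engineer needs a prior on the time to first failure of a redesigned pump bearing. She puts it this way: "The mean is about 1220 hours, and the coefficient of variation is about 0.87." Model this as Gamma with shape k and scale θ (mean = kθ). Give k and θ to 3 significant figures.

k ≈ 1.32, θ ≈ 923

For Gamma(k, scale θ): mean = kθ, variance = kθ², so CV = 1/√k.
CV = 0.87, hence k = 1/CV² = 1.32.
Then θ = mean/k = 1220/1.32 = 923.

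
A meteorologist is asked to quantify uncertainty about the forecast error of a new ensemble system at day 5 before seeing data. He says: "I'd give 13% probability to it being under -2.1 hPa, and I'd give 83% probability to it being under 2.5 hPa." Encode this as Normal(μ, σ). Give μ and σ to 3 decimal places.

μ = 0.390, σ = 2.211

For Normal(μ,σ), the p-quantile is μ + z_p·σ. Here z_{0.13} = -1.126, z_{0.83} = 0.9542.
So -2.1 = μ − 1.126σ and 2.5 = μ + 0.9542σ.
Subtracting: σ = (2.5 − -2.1)/(0.9542 − (-1.126)) = 2.211.
Then μ = -2.1 − (-1.126)·2.211 = 0.390.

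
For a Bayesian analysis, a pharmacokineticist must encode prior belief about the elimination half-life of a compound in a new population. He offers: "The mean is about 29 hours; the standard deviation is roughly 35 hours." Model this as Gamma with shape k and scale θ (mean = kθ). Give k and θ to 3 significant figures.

k ≈ 0.687, θ ≈ 42.2

For Gamma(k, scale θ): mean = kθ, variance = kθ², so CV = 1/√k.
CV = SD/mean = 35/29 = 1.207, hence k = 1/CV² = 0.687.
Then θ = mean/k = 29/0.687 = 42.2.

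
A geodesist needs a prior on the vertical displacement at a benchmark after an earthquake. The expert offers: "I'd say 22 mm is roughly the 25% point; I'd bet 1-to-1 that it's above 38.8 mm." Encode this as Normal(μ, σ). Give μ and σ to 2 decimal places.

μ = 38.80, σ = 24.91

The p-quantile of Normal(μ,σ) is μ + z_p·σ, with z_{0.25} = -0.6745 and z_{0.5} = 0.
Eliminate σ: μ = (z₂·x₁ − z₁·x₂)/(z₂ − z₁) = (0·22 − (-0.6745)·38.8)/0.6745 = 38.80.
Then σ = (x₂ − x₁)/(z₂ − z₁) = (38.8 − 22)/0.6745 = 24.91.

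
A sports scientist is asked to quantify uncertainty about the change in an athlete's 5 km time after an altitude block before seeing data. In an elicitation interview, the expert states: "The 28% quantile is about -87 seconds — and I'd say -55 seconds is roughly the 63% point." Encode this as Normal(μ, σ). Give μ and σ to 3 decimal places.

The p-quantile of Normal(μ,σ) is μ + z_p·σ, with z_{0.28} = -0.5828 and z_{0.63} = 0.3319.
Eliminate σ: μ = (z₂·x₁ − z₁·x₂)/(z₂ − z₁) = (0.3319·-87 − (-0.5828)·-55)/0.9147 = -66.610.
Then σ = (x₂ − x₁)/(z₂ − z₁) = (-55 − -87)/0.9147 = 34.984.

μ = -66.610, σ = 34.984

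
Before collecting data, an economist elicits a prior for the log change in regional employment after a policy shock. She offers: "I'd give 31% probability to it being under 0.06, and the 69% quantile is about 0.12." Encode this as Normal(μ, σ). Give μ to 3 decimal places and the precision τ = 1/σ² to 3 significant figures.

The p-quantile of Normal(μ,σ) is μ + z_p·σ, with z_{0.31} = -0.4959 and z_{0.69} = 0.4959.
Eliminate σ: μ = (z₂·x₁ − z₁·x₂)/(z₂ − z₁) = (0.4959·0.06 − (-0.4959)·0.12)/0.9917 = 0.090.
Then σ = (x₂ − x₁)/(z₂ − z₁) = (0.12 − 0.06)/0.9917 = 0.061.
Precision τ = 1/σ² = 1/0.0605² = 273.

μ = 0.090, τ = 273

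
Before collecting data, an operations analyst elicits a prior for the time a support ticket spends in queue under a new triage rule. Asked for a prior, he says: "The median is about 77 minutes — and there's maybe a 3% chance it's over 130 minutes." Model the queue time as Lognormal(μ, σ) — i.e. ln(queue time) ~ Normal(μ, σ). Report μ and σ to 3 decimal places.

μ ≈ 4.344, σ ≈ 0.278

If T ~ Lognormal(μ,σ) then ln T ~ Normal(μ,σ), so the p-quantile of ln T is μ + z_p·σ.
ln(77) = 4.344 and ln(130) = 4.868; z_{0.5} = 0, z_{0.97} = 1.881.
σ = (4.868 − 4.344)/(1.881 − (0)) = 0.278.
μ = 4.344 − (0)·0.278 = 4.344.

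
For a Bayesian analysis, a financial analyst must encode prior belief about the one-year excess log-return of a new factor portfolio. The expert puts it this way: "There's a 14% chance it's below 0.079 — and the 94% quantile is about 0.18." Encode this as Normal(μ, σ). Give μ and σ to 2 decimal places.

The p-quantile of Normal(μ,σ) is μ + z_p·σ, with z_{0.14} = -1.08 and z_{0.94} = 1.555.
Eliminate σ: μ = (z₂·x₁ − z₁·x₂)/(z₂ − z₁) = (1.555·0.079 − (-1.08)·0.18)/2.635 = 0.12.
Then σ = (x₂ − x₁)/(z₂ − z₁) = (0.18 − 0.079)/2.635 = 0.04.

μ = 0.12, σ = 0.04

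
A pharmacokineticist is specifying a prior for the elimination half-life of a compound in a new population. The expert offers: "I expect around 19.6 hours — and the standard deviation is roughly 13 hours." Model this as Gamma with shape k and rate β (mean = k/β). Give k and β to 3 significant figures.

k ≈ 2.27, β ≈ 0.116

For Gamma(k, rate β): mean = k/β, variance = k/β², so CV = 1/√k.
CV = SD/mean = 13/19.6 = 0.6633, hence k = 1/CV² = 2.27.
Then β = k/mean = 2.27/19.6 = 0.116.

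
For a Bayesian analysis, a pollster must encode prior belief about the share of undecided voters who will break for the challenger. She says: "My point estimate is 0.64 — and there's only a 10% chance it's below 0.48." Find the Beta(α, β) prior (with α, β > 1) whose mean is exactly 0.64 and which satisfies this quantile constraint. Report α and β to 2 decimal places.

With mean 0.64 fixed, write α = 0.64s, β = 0.36s where s = α+β.
Need P(θ < 0.48) = 0.1 under Beta(0.64s, 0.36s). Normal approximation: (q−m)/√(m(1−m)/s) ≈ z_{0.1} = -1.28, so s ≈ 0.64·0.36·(-1.28)²/(0.48−0.64)² = 14.8.
At s = 14.8: P(θ<0.48) ≈ 0.103. Adjusting to match 0.1 gives s ≈ 15.16.
So α = 0.64·15.16 ≈ 9.70, β = 0.36·15.16 ≈ 5.46.

α ≈ 9.70, β ≈ 5.46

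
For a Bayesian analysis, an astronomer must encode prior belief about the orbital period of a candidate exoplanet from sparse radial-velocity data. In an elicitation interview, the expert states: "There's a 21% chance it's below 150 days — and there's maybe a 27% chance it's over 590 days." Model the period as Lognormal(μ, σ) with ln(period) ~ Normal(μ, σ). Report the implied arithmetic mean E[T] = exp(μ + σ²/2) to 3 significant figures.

E[T] ≈ 520 days

If T ~ Lognormal(μ,σ) then ln T ~ Normal(μ,σ), so the p-quantile of ln T is μ + z_p·σ.
ln(150) = 5.011 and ln(590) = 6.38; z_{0.21} = -0.8064, z_{0.73} = 0.6128.
σ = (6.38 − 5.011)/(0.6128 − (-0.8064)) = 0.965.
μ = 5.011 − (-0.8064)·0.965 = 5.789.
E[T] = exp(μ + σ²/2) = exp(5.789 + 0.4656) = 520 days.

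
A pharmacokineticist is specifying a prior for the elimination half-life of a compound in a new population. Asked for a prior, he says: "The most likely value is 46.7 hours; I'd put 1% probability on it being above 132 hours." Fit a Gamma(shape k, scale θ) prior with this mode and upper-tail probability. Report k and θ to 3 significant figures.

Gamma(k,θ) with k>1 has mode (k−1)θ, so θ = 46.7/(k−1).
Need P(X < 132) = 0.99 with θ tied to k this way. Start at k = 2, θ = 46.7: P(X<132) ≈ 0.773.
Too low — raise k to concentrate. Iterating converges to k ≈ 5.23.
Then θ = 46.7/(5.23−1) ≈ 11.

k ≈ 5.23, θ ≈ 11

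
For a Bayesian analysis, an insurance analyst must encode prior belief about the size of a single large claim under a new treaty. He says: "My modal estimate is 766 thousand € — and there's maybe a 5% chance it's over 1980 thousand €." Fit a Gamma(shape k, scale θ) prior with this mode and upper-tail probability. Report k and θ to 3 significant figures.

Gamma(k,θ) with k>1 has mode (k−1)θ, so θ = 766/(k−1).
Need P(X < 1980) = 0.95 with θ tied to k this way. Start at k = 2, θ = 766: P(X<1980) ≈ 0.730.
Too low — raise k to concentrate. Iterating converges to k ≈ 4.
Then θ = 766/(4−1) ≈ 255.

k ≈ 4, θ ≈ 255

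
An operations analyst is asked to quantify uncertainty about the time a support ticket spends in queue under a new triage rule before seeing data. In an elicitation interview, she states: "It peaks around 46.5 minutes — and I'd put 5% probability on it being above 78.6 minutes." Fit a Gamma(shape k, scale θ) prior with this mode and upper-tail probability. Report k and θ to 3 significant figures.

Gamma(k,θ) with k>1 has mode (k−1)θ, so θ = 46.5/(k−1).
Need P(X < 78.6) = 0.95 with θ tied to k this way. Start at k = 2, θ = 46.5: P(X<78.6) ≈ 0.504.
Too low — raise k to concentrate. Iterating converges to k ≈ 11.1.
Then θ = 46.5/(11.1−1) ≈ 4.59.

k ≈ 11.1, θ ≈ 4.59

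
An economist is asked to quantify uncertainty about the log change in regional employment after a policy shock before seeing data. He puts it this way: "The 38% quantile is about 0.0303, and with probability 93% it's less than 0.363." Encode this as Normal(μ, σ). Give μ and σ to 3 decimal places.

The p-quantile of Normal(μ,σ) is μ + z_p·σ, with z_{0.38} = -0.3055 and z_{0.93} = 1.476.
Eliminate σ: μ = (z₂·x₁ − z₁·x₂)/(z₂ − z₁) = (1.476·0.0303 − (-0.3055)·0.363)/1.781 = 0.087.
Then σ = (x₂ − x₁)/(z₂ − z₁) = (0.363 − 0.0303)/1.781 = 0.187.

μ = 0.087, σ = 0.187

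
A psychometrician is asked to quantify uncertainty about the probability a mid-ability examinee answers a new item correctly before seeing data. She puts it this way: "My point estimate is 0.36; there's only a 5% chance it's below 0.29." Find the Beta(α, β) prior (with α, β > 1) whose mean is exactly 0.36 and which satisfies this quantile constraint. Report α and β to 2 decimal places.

α ≈ 43.79, β ≈ 77.84

With mean 0.36 fixed, write α = 0.36s, β = 0.64s where s = α+β.
Need P(θ < 0.29) = 0.05 under Beta(0.36s, 0.64s). Normal approximation: (q−m)/√(m(1−m)/s) ≈ z_{0.05} = -1.64, so s ≈ 0.36·0.64·(-1.64)²/(0.29−0.36)² = 127.2.
At s = 127.2: P(θ<0.29) ≈ 0.046. Adjusting to match 0.05 gives s ≈ 121.63.
So α = 0.36·121.63 ≈ 43.79, β = 0.64·121.63 ≈ 77.84.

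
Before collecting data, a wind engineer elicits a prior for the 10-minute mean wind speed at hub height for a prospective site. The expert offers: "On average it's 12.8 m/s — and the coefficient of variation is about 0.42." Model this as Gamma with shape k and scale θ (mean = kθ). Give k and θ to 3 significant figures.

For Gamma(k, scale θ): mean = kθ, variance = kθ², so CV = 1/√k.
CV = 0.42, hence k = 1/CV² = 5.67.
Then θ = mean/k = 12.8/5.67 = 2.26.

k ≈ 5.67, θ ≈ 2.26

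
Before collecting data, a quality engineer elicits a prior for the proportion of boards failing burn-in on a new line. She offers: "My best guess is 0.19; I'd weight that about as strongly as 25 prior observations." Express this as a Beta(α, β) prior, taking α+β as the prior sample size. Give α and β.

Under the effective-sample-size interpretation, Beta(α, β) has prior mean α/(α+β) and prior sample size α+β.
So α+β = 25 and α/(α+β) = 0.19, giving α = 0.19·25 = 4.75 and β = 25 − 4.75 = 20.25.

α = 4.75, β = 20.25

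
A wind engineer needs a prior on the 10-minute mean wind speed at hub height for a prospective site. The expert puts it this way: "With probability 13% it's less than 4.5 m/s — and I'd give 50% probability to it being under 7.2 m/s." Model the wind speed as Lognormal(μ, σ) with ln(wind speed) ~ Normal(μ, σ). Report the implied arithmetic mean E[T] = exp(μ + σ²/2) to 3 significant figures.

E[T] ≈ 7.85 m/s

If T ~ Lognormal(μ,σ) then ln T ~ Normal(μ,σ), so the p-quantile of ln T is μ + z_p·σ.
ln(4.5) = 1.504 and ln(7.2) = 1.974; z_{0.13} = -1.126, z_{0.5} = 0.
σ = (1.974 − 1.504)/(0 − (-1.126)) = 0.417.
μ = 1.504 − (-1.126)·0.417 = 1.974.
E[T] = exp(μ + σ²/2) = exp(1.974 + 0.0871) = 7.85 m/s.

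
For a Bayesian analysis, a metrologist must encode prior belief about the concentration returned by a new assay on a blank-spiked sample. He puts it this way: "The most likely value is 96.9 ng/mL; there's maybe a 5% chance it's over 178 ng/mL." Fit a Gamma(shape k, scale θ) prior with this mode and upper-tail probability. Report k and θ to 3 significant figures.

k ≈ 8.53, θ ≈ 12.9

Gamma(k,θ) with k>1 has mode (k−1)θ, so θ = 96.9/(k−1).
Need P(X < 178) = 0.95 with θ tied to k this way. Start at k = 2, θ = 96.9: P(X<178) ≈ 0.548.
Too low — raise k to concentrate. Iterating converges to k ≈ 8.53.
Then θ = 96.9/(8.53−1) ≈ 12.9.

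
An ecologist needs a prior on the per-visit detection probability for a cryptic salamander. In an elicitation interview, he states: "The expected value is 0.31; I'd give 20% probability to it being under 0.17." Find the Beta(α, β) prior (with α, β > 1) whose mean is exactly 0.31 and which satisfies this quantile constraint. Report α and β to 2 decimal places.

With mean 0.31 fixed, write α = 0.31s, β = 0.69s where s = α+β.
Need P(θ < 0.17) = 0.2 under Beta(0.31s, 0.69s). Normal approximation: (q−m)/√(m(1−m)/s) ≈ z_{0.2} = -0.842, so s ≈ 0.31·0.69·(-0.842)²/(0.17−0.31)² = 7.7.
At s = 7.7: P(θ<0.17) ≈ 0.206. Adjusting to match 0.2 gives s ≈ 8.01.
So α = 0.31·8.01 ≈ 2.48, β = 0.69·8.01 ≈ 5.53.

α ≈ 2.48, β ≈ 5.53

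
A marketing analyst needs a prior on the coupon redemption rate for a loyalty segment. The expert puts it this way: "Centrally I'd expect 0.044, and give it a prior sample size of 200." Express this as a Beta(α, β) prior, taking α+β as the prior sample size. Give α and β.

Under the effective-sample-size interpretation, Beta(α, β) has prior mean α/(α+β) and prior sample size α+β.
So α+β = 200 and α/(α+β) = 0.044, giving α = 0.044·200 = 8.8 and β = 200 − 8.8 = 191.2.

α = 8.8, β = 191.2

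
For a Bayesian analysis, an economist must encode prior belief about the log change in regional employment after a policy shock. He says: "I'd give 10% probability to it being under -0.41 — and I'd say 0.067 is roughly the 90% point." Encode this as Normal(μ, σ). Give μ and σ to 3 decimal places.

For Normal(μ,σ), the p-quantile is μ + z_p·σ. Here z_{0.1} = -1.282, z_{0.9} = 1.282.
So -0.41 = μ − 1.282σ and 0.067 = μ + 1.282σ.
Subtracting: σ = (0.067 − -0.41)/(1.282 − (-1.282)) = 0.186.
Then μ = -0.41 − (-1.282)·0.186 = -0.171.

μ = -0.171, σ = 0.186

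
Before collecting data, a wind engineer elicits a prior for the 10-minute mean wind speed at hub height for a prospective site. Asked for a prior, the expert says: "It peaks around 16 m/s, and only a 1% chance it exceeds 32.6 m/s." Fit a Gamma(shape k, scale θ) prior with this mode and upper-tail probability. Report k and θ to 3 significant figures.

Gamma(k,θ) with k>1 has mode (k−1)θ, so θ = 16/(k−1).
Need P(X < 32.6) = 0.99 with θ tied to k this way. Start at k = 2, θ = 16: P(X<32.6) ≈ 0.604.
Too low — raise k to concentrate. Iterating converges to k ≈ 10.7.
Then θ = 16/(10.7−1) ≈ 1.66.

k ≈ 10.7, θ ≈ 1.66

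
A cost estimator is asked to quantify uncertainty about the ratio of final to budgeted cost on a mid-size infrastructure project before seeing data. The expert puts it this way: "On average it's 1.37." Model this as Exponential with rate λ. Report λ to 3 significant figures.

λ ≈ 0.73

Exponential mean = 1/λ, so λ = 1/1.37 = 0.73.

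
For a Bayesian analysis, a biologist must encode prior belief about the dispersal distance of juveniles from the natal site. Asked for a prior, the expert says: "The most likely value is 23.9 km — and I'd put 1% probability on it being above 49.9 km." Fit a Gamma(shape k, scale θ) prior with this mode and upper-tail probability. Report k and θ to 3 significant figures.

k ≈ 9.99, θ ≈ 2.66

Gamma(k,θ) with k>1 has mode (k−1)θ, so θ = 23.9/(k−1).
Need P(X < 49.9) = 0.99 with θ tied to k this way. Start at k = 2, θ = 23.9: P(X<49.9) ≈ 0.617.
Too low — raise k to concentrate. Iterating converges to k ≈ 9.99.
Then θ = 23.9/(9.99−1) ≈ 2.66.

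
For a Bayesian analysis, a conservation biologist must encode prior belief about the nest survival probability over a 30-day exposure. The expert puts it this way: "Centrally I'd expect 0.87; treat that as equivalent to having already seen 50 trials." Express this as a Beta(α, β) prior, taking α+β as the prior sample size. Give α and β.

Under the effective-sample-size interpretation, Beta(α, β) has prior mean α/(α+β) and prior sample size α+β.
So α+β = 50 and α/(α+β) = 0.87, giving α = 0.87·50 = 43.5 and β = 50 − 43.5 = 6.5.

α = 43.5, β = 6.5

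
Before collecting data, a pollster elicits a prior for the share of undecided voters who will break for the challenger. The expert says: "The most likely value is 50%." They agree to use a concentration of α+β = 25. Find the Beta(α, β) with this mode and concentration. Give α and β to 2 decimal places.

For α,β > 1 the Beta mode is (α−1)/(α+β−2). With α+β = 25, the mode is (α−1)/23.
Set (α−1)/23 = 0.5 → α = 1 + 0.5·23 = 12.50.
β = 25 − α = 12.50.

α = 12.50, β = 12.50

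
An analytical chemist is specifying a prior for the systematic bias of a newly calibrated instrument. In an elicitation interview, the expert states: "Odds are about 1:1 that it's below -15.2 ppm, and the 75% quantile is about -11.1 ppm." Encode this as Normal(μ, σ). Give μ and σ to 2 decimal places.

μ = -15.20, σ = 6.08

For Normal(μ,σ), the p-quantile is μ + z_p·σ. Here z_{0.5} = 0, z_{0.75} = 0.6745.
So -15.2 = μ + 0σ and -11.1 = μ + 0.6745σ.
Subtracting: σ = (-11.1 − -15.2)/(0.6745 − (0)) = 6.08.
Then μ = -15.2 − (0)·6.08 = -15.20.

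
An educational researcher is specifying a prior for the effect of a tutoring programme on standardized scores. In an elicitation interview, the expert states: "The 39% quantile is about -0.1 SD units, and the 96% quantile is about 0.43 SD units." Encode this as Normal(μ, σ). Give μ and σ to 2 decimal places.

μ = -0.03, σ = 0.26

The p-quantile of Normal(μ,σ) is μ + z_p·σ, with z_{0.39} = -0.2793 and z_{0.96} = 1.751.
Eliminate σ: μ = (z₂·x₁ − z₁·x₂)/(z₂ − z₁) = (1.751·-0.1 − (-0.2793)·0.43)/2.03 = -0.03.
Then σ = (x₂ − x₁)/(z₂ − z₁) = (0.43 − -0.1)/2.03 = 0.26.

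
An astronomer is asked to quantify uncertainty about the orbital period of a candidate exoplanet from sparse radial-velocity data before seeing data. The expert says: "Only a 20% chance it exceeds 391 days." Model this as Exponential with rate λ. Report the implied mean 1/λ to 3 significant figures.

P(T > 391.0) = e^(−λ·391.0) = 0.2, so λ = −ln(0.2)/391.0 = 0.00412.
Mean = 1/λ = 243 days.

mean ≈ 243 days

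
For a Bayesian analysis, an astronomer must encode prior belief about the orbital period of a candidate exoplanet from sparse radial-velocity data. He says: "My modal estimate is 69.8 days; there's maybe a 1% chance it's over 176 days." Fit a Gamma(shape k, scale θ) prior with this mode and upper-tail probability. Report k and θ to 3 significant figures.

k ≈ 6.48, θ ≈ 12.7

Gamma(k,θ) with k>1 has mode (k−1)θ, so θ = 69.8/(k−1).
Need P(X < 176) = 0.99 with θ tied to k this way. Start at k = 2, θ = 69.8: P(X<176) ≈ 0.717.
Too low — raise k to concentrate. Iterating converges to k ≈ 6.48.
Then θ = 69.8/(6.48−1) ≈ 12.7.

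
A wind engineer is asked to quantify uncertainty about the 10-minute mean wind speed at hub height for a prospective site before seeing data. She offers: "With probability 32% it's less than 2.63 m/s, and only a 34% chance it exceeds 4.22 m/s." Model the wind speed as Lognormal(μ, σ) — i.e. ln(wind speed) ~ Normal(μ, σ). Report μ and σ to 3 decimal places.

μ ≈ 1.218, σ ≈ 0.537

If T ~ Lognormal(μ,σ) then ln T ~ Normal(μ,σ), so the p-quantile of ln T is μ + z_p·σ.
ln(2.63) = 0.967 and ln(4.22) = 1.44; z_{0.32} = -0.4677, z_{0.66} = 0.4125.
σ = (1.44 − 0.967)/(0.4125 − (-0.4677)) = 0.537.
μ = 0.967 − (-0.4677)·0.537 = 1.218.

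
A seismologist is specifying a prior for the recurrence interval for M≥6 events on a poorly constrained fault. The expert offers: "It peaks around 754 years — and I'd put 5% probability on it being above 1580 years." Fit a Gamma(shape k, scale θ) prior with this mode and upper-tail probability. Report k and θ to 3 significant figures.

k ≈ 6.05, θ ≈ 149

Gamma(k,θ) with k>1 has mode (k−1)θ, so θ = 754/(k−1).
Need P(X < 1580) = 0.95 with θ tied to k this way. Start at k = 2, θ = 754: P(X<1580) ≈ 0.619.
Too low — raise k to concentrate. Iterating converges to k ≈ 6.05.
Then θ = 754/(6.05−1) ≈ 149.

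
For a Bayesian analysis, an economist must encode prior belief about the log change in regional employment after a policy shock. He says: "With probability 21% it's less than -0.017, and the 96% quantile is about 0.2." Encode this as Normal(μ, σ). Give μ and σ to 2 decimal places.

For Normal(μ,σ), the p-quantile is μ + z_p·σ. Here z_{0.21} = -0.8064, z_{0.96} = 1.751.
So -0.017 = μ − 0.8064σ and 0.2 = μ + 1.751σ.
Subtracting: σ = (0.2 − -0.017)/(1.751 − (-0.8064)) = 0.08.
Then μ = -0.017 − (-0.8064)·0.08 = 0.05.

μ = 0.05, σ = 0.08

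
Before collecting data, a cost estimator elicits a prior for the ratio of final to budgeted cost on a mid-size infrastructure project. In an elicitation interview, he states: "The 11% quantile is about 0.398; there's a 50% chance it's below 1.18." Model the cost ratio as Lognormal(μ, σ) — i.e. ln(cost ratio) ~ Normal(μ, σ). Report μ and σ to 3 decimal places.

If T ~ Lognormal(μ,σ) then ln T ~ Normal(μ,σ), so the p-quantile of ln T is μ + z_p·σ.
ln(0.398) = -0.9213 and ln(1.18) = 0.1655; z_{0.11} = -1.227, z_{0.5} = 0.
σ = (0.1655 − -0.9213)/(0 − (-1.227)) = 0.886.
μ = -0.9213 − (-1.227)·0.886 = 0.166.

μ ≈ 0.166, σ ≈ 0.886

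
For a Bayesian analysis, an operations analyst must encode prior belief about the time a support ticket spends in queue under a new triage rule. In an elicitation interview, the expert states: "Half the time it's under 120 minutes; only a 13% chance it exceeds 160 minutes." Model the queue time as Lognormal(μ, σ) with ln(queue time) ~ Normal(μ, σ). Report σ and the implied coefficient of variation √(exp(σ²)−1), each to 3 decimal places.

σ ≈ 0.255, CV ≈ 0.260

If T ~ Lognormal(μ,σ) then ln T ~ Normal(μ,σ), so the p-quantile of ln T is μ + z_p·σ.
ln(120) = 4.787 and ln(160) = 5.075; z_{0.5} = 0, z_{0.87} = 1.126.
σ = (5.075 − 4.787)/(1.126 − (0)) = 0.255.
μ = 4.787 − (0)·0.255 = 4.787.
CV = √(exp(σ²)−1) = √(exp(0.0652)−1) = 0.260.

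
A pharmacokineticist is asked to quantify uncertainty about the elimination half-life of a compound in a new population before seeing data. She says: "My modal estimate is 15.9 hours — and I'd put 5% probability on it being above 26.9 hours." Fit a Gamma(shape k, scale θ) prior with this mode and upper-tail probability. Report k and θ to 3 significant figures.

k ≈ 11.1, θ ≈ 1.57

Gamma(k,θ) with k>1 has mode (k−1)θ, so θ = 15.9/(k−1).
Need P(X < 26.9) = 0.95 with θ tied to k this way. Start at k = 2, θ = 15.9: P(X<26.9) ≈ 0.504.
Too low — raise k to concentrate. Iterating converges to k ≈ 11.1.
Then θ = 15.9/(11.1−1) ≈ 1.57.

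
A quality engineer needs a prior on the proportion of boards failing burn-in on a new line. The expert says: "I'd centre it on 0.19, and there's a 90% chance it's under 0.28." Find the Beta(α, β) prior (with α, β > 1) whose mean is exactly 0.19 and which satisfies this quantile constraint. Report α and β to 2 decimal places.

α ≈ 6.31, β ≈ 26.89

With mean 0.19 fixed, write α = 0.19s, β = 0.81s where s = α+β.
Need P(θ < 0.28) = 0.9 under Beta(0.19s, 0.81s). Normal approximation: (q−m)/√(m(1−m)/s) ≈ z_{0.9} = 1.28, so s ≈ 0.19·0.81·(1.28)²/(0.28−0.19)² = 31.2.
At s = 31.2: P(θ<0.28) ≈ 0.894. Adjusting to match 0.9 gives s ≈ 33.20.
So α = 0.19·33.20 ≈ 6.31, β = 0.81·33.20 ≈ 26.89.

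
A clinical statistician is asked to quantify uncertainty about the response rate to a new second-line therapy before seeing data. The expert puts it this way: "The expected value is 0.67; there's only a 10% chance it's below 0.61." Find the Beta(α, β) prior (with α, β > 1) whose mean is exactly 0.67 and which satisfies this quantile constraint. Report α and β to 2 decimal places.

With mean 0.67 fixed, write α = 0.67s, β = 0.33s where s = α+β.
Need P(θ < 0.61) = 0.1 under Beta(0.67s, 0.33s). Normal approximation: (q−m)/√(m(1−m)/s) ≈ z_{0.1} = -1.28, so s ≈ 0.67·0.33·(-1.28)²/(0.61−0.67)² = 100.9.
At s = 100.9: P(θ<0.61) ≈ 0.102. Adjusting to match 0.1 gives s ≈ 102.84.
So α = 0.67·102.84 ≈ 68.91, β = 0.33·102.84 ≈ 33.94.

α ≈ 68.91, β ≈ 33.94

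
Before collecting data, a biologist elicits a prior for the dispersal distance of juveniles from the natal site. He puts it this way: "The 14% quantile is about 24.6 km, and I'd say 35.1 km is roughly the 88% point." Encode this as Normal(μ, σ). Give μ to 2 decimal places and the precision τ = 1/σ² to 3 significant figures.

μ = 29.63, τ = 0.0461

The p-quantile of Normal(μ,σ) is μ + z_p·σ, with z_{0.14} = -1.08 and z_{0.88} = 1.175.
Eliminate σ: μ = (z₂·x₁ − z₁·x₂)/(z₂ − z₁) = (1.175·24.6 − (-1.08)·35.1)/2.255 = 29.63.
Then σ = (x₂ − x₁)/(z₂ − z₁) = (35.1 − 24.6)/2.255 = 4.66.
Precision τ = 1/σ² = 1/4.656² = 0.0461.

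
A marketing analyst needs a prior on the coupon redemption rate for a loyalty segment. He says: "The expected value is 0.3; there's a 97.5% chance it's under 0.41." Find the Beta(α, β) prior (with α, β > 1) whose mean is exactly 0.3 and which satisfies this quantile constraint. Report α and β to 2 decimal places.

α ≈ 21.59, β ≈ 50.38

With mean 0.3 fixed, write α = 0.3s, β = 0.7s where s = α+β.
Need P(θ < 0.41) = 0.975 under Beta(0.3s, 0.7s). Normal approximation: (q−m)/√(m(1−m)/s) ≈ z_{0.975} = 1.96, so s ≈ 0.3·0.7·(1.96)²/(0.41−0.3)² = 66.7.
At s = 66.7: P(θ<0.41) ≈ 0.971. Adjusting to match 0.975 gives s ≈ 71.96.
So α = 0.3·71.96 ≈ 21.59, β = 0.7·71.96 ≈ 50.38.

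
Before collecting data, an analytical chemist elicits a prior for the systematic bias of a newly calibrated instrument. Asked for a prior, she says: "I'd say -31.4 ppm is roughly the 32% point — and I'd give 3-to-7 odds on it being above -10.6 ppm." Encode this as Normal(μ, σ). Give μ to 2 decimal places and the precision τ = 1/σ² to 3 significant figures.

For Normal(μ,σ), the p-quantile is μ + z_p·σ. Here z_{0.32} = -0.4677, z_{0.7} = 0.5244.
So -31.4 = μ − 0.4677σ and -10.6 = μ + 0.5244σ.
Subtracting: σ = (-10.6 − -31.4)/(0.5244 − (-0.4677)) = 20.97.
Then μ = -31.4 − (-0.4677)·20.97 = -21.59.
Precision τ = 1/σ² = 1/20.97² = 0.00228.

μ = -21.59, τ = 0.00228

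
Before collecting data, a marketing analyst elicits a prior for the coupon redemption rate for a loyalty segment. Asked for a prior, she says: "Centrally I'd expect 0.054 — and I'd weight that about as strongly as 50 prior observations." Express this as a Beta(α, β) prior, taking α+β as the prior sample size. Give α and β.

Under the effective-sample-size interpretation, Beta(α, β) has prior mean α/(α+β) and prior sample size α+β.
So α+β = 50 and α/(α+β) = 0.054, giving α = 0.054·50 = 2.7 and β = 50 − 2.7 = 47.3.

α = 2.7, β = 47.3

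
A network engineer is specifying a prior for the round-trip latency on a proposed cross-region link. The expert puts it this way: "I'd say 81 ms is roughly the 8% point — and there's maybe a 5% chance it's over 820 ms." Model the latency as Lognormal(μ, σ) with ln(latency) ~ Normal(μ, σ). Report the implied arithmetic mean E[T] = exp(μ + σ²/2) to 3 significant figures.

If T ~ Lognormal(μ,σ) then ln T ~ Normal(μ,σ), so the p-quantile of ln T is μ + z_p·σ.
ln(81) = 4.394 and ln(820) = 6.709; z_{0.08} = -1.405, z_{0.95} = 1.645.
σ = (6.709 − 4.394)/(1.645 − (-1.405)) = 0.759.
μ = 4.394 − (-1.405)·0.759 = 5.461.
E[T] = exp(μ + σ²/2) = exp(5.461 + 0.2880) = 314 ms.

E[T] ≈ 314 ms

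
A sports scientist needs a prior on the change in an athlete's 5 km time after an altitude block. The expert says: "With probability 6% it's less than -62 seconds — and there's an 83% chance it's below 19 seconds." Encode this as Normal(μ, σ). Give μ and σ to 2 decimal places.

For Normal(μ,σ), the p-quantile is μ + z_p·σ. Here z_{0.06} = -1.555, z_{0.83} = 0.9542.
So -62 = μ − 1.555σ and 19 = μ + 0.9542σ.
Subtracting: σ = (19 − -62)/(0.9542 − (-1.555)) = 32.28.
Then μ = -62 − (-1.555)·32.28 = -11.80.

μ = -11.80, σ = 32.28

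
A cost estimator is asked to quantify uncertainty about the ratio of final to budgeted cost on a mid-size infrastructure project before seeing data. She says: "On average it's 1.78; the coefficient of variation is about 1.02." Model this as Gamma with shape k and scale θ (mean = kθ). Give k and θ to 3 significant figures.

For Gamma(k, scale θ): mean = kθ, variance = kθ², so CV = 1/√k.
CV = 1.02, hence k = 1/CV² = 0.961.
Then θ = mean/k = 1.78/0.961 = 1.85.

k ≈ 0.961, θ ≈ 1.85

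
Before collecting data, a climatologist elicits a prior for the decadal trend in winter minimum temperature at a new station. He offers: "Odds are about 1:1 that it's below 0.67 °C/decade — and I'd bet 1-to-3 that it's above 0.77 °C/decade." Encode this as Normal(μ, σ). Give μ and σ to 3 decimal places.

μ = 0.670, σ = 0.148

For Normal(μ,σ), the p-quantile is μ + z_p·σ. Here z_{0.5} = 0, z_{0.75} = 0.6745.
So 0.67 = μ + 0σ and 0.77 = μ + 0.6745σ.
Subtracting: σ = (0.77 − 0.67)/(0.6745 − (0)) = 0.148.
Then μ = 0.67 − (0)·0.148 = 0.670.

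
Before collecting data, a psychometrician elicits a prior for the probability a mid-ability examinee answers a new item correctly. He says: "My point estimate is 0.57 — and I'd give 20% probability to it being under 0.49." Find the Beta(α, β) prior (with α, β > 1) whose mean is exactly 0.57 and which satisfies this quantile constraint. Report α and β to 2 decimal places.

With mean 0.57 fixed, write α = 0.57s, β = 0.43s where s = α+β.
Need P(θ < 0.49) = 0.2 under Beta(0.57s, 0.43s). Normal approximation: (q−m)/√(m(1−m)/s) ≈ z_{0.2} = -0.842, so s ≈ 0.57·0.43·(-0.842)²/(0.49−0.57)² = 27.1.
At s = 27.1: P(θ<0.49) ≈ 0.199. Adjusting to match 0.2 gives s ≈ 26.91.
So α = 0.57·26.91 ≈ 15.34, β = 0.43·26.91 ≈ 11.57.

α ≈ 15.34, β ≈ 11.57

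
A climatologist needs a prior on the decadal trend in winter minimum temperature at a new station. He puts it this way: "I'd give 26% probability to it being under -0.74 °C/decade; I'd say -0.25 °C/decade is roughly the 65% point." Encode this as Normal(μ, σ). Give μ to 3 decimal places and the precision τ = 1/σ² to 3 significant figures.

μ = -0.434, τ = 4.41

For Normal(μ,σ), the p-quantile is μ + z_p·σ. Here z_{0.26} = -0.6433, z_{0.65} = 0.3853.
So -0.74 = μ − 0.6433σ and -0.25 = μ + 0.3853σ.
Subtracting: σ = (-0.25 − -0.74)/(0.3853 − (-0.6433)) = 0.476.
Then μ = -0.74 − (-0.6433)·0.476 = -0.434.
Precision τ = 1/σ² = 1/0.4763² = 4.41.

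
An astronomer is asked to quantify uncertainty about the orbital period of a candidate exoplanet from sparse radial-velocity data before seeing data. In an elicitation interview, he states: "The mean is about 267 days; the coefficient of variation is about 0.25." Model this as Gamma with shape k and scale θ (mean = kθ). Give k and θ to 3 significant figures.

For Gamma(k, scale θ): mean = kθ, variance = kθ², so CV = 1/√k.
CV = 0.25, hence k = 1/CV² = 16.
Then θ = mean/k = 267/16 = 16.7.

k ≈ 16, θ ≈ 16.7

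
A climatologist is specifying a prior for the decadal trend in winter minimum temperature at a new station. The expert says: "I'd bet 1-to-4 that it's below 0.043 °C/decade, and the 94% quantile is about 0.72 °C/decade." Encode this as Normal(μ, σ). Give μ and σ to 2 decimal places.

μ = 0.28, σ = 0.28

The p-quantile of Normal(μ,σ) is μ + z_p·σ, with z_{0.2} = -0.8416 and z_{0.94} = 1.555.
Eliminate σ: μ = (z₂·x₁ − z₁·x₂)/(z₂ − z₁) = (1.555·0.043 − (-0.8416)·0.72)/2.396 = 0.28.
Then σ = (x₂ − x₁)/(z₂ − z₁) = (0.72 − 0.043)/2.396 = 0.28.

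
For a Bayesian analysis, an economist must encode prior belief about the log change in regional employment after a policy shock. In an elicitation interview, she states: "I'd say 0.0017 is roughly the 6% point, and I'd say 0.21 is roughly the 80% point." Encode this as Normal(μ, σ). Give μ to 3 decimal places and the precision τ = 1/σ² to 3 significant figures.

μ = 0.137, τ = 132

The p-quantile of Normal(μ,σ) is μ + z_p·σ, with z_{0.06} = -1.555 and z_{0.8} = 0.8416.
Eliminate σ: μ = (z₂·x₁ − z₁·x₂)/(z₂ − z₁) = (0.8416·0.0017 − (-1.555)·0.21)/2.396 = 0.137.
Then σ = (x₂ − x₁)/(z₂ − z₁) = (0.21 − 0.0017)/2.396 = 0.087.
Precision τ = 1/σ² = 1/0.08692² = 132.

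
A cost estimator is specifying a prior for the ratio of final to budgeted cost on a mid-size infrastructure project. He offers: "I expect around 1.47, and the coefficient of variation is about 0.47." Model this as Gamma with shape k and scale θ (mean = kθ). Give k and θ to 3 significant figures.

For Gamma(k, scale θ): mean = kθ, variance = kθ², so CV = 1/√k.
CV = 0.47, hence k = 1/CV² = 4.53.
Then θ = mean/k = 1.47/4.53 = 0.325.

k ≈ 4.53, θ ≈ 0.325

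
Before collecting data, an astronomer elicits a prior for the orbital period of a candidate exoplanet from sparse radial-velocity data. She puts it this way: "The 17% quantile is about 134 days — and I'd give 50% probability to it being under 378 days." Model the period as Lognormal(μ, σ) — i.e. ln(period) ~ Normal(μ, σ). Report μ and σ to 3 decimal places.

μ ≈ 5.935, σ ≈ 1.087

If T ~ Lognormal(μ,σ) then ln T ~ Normal(μ,σ), so the p-quantile of ln T is μ + z_p·σ.
ln(134) = 4.898 and ln(378) = 5.935; z_{0.17} = -0.9542, z_{0.5} = 0.
σ = (5.935 − 4.898)/(0 − (-0.9542)) = 1.087.
μ = 4.898 − (-0.9542)·1.087 = 5.935.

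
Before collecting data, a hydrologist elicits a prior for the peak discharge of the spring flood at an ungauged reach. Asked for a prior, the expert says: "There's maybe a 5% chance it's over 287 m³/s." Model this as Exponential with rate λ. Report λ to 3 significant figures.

P(T > 287.0) = e^(−λ·287.0) = 0.05, so λ = −ln(0.05)/287.0 = 0.0104.

λ ≈ 0.0104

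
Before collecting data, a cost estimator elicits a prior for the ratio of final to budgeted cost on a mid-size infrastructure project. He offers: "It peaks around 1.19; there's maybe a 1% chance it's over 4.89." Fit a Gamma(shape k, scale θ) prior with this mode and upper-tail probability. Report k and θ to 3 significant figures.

Gamma(k,θ) with k>1 has mode (k−1)θ, so θ = 1.19/(k−1).
Need P(X < 4.89) = 0.99 with θ tied to k this way. Start at k = 2, θ = 1.19: P(X<4.89) ≈ 0.916.
Too low — raise k to concentrate. Iterating converges to k ≈ 3.08.
Then θ = 1.19/(3.08−1) ≈ 0.573.

k ≈ 3.08, θ ≈ 0.573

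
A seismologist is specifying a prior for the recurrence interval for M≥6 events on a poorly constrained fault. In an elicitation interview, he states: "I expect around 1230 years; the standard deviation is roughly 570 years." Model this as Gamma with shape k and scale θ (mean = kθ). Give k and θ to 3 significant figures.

k ≈ 4.66, θ ≈ 264

For Gamma(k, scale θ): mean = kθ, variance = kθ², so CV = 1/√k.
CV = SD/mean = 570/1230 = 0.4634, hence k = 1/CV² = 4.66.
Then θ = mean/k = 1230/4.66 = 264.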